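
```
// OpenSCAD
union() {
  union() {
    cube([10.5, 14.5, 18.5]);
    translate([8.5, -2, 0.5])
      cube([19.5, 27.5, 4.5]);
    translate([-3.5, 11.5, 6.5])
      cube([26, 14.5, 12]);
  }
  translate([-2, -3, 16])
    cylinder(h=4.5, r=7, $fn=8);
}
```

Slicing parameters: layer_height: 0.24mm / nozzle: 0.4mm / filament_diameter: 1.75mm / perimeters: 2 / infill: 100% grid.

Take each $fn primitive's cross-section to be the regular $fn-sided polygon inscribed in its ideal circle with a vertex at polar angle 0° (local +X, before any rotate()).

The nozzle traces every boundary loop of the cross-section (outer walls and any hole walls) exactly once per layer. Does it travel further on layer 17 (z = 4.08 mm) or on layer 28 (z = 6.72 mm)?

Layer 17 (z = 4.08): the cube is present — its section is the full 10.5×14.5 rectangle (perimeter 50.00 mm); the cube at (8.5, -2) is present — its section is the full 19.5×27.5 rectangle (perimeter 94.00 mm); the cube at (-3.5, 11.5) is absent (z outside [6.5, 18.5]); Merging all regions: the regions partially overlap (shared area 29.00 mm²), so the edge portions inside another operand are dropped and the merged outline is re-measured after clipping — boundary = 111.00 mm; the cylinder at (-2, -3) is absent (z outside [16, 20.5]); Taking the union: only the result so far is present, so the union is just that shape — boundary = 111.00 mm. So its perimeter = 111.00 mm. Layer 28 (z = 6.72): the 10.5×14.5 cube contributes its full rectangle (perimeter 50.00 mm); the cube at (8.5, -2) is absent (z outside [0.5, 5]); the cube at (-3.5, 11.5) (footprint 26×14.5) is included at this height (perimeter 81.00 mm); Taking the union: the regions partially overlap (shared area 31.50 mm²), so the edge portions inside another operand are dropped and the merged outline is re-measured after clipping — boundary = 104.00 mm; the cylinder at (-2, -3) is absent (z outside [16, 20.5]); Taking the union: only that combined region is present, so the union is just that shape — boundary = 104.00 mm. So its perimeter = 104.00 mm. Layer 17 is larger (111.00 vs 104.00 mm).

layer 17 (z = 4.08 mm)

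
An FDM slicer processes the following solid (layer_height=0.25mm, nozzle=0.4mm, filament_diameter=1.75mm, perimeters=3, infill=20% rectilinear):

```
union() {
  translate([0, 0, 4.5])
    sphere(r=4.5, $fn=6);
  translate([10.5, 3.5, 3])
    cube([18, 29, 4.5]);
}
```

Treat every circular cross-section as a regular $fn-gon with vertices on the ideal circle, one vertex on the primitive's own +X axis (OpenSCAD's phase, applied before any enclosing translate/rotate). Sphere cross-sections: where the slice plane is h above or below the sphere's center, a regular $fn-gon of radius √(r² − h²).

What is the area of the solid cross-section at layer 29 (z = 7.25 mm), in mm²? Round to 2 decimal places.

554.96 mm²

At z = 7.25 mm: the r=4.5 sphere slices to a regular 6-gon of circumradius 3.562 (√(r²−h²) with h=2.75 from center) (area = (6/2)·3.562²·sin(360°/6) = 32.96 mm²); the cube at (10.5, 3.5) is present — its section is the full 18×29 rectangle (area 522.00 mm²); Taking the union: the 2 present regions are separate (no shared area or edge), so areas and boundary lengths simply add and each stays a separate island — area = 554.96 mm². Overall, the cross-section has 2 separate islands. Net area = 554.96 mm².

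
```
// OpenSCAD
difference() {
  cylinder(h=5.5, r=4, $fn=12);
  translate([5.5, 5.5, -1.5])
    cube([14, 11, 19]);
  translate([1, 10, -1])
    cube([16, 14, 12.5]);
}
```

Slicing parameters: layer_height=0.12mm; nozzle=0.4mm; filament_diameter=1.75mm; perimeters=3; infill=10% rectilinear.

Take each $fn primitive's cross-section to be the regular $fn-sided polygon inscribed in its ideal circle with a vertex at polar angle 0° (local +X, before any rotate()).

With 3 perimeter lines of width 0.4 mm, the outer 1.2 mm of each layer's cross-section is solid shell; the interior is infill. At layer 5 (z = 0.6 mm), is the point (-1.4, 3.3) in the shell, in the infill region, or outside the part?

shell

At z = 0.6 mm: the cylinder: section is a regular 12-gon, circumradius r=4; the 14×11 cube at (5.5, 5.5) contributes its full rectangle; the cube at (1, 10) (footprint 16×14) is included at this height; Subtracting the remaining from the first: starting from the r=4 cylinder, the 14×11 cube at (5.5, 5.5) misses the remaining region (no effect); the 16×14 cube at (1, 10) misses the remaining region (no effect) — 1 connected region. Overall, the cross-section is a single solid region. The nearest boundary edge runs (-2.00, 3.46)→(0.00, 4.00); distance from the point to it = 0.31 mm. The point is inside the cross-section, 0.31 mm from the nearest boundary — within the 1.2 mm shell band (3 × 0.4).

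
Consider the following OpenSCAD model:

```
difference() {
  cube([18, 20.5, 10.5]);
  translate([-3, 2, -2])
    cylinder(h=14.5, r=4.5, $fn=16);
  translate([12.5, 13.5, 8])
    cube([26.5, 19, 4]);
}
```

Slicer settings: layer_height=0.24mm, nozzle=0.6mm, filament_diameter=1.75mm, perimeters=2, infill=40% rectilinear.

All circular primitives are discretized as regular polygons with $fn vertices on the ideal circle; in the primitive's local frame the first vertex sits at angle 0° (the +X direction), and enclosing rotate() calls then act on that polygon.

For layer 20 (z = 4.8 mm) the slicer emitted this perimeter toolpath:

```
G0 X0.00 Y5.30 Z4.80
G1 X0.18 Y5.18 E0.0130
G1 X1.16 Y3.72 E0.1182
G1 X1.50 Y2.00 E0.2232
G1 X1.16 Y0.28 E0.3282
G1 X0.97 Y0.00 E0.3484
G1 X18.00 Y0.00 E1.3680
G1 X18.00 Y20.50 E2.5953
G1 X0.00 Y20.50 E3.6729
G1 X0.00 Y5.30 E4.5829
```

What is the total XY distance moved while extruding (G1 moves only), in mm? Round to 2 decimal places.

76.55 mm

Sum the Euclidean lengths of each G1 segment: total = 76.55 mm.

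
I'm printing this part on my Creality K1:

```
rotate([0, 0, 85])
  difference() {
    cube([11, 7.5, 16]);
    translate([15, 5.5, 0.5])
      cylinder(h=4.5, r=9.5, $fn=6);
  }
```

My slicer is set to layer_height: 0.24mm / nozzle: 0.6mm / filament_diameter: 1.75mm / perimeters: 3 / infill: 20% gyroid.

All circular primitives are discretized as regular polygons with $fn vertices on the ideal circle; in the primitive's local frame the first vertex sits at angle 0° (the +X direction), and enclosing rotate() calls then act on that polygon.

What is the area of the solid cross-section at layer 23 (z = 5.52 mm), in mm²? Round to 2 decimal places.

82.50 mm²

At z = 5.52 mm: the 11×7.5 cube contributes its full rectangle (area 82.50 mm²); the cylinder at (15, 5.5) does not reach this height (z outside [0.5, 5]); Taking the first minus the rest: none of the subtracted shapes is present at this height, so the 11×7.5 cube is unchanged — area = 82.50 mm²; (rotated 85° about Z; rotation is an isometry so areas/perimeters/island counts are preserved). Overall, the cross-section is a single solid region. Net area = 82.50 mm².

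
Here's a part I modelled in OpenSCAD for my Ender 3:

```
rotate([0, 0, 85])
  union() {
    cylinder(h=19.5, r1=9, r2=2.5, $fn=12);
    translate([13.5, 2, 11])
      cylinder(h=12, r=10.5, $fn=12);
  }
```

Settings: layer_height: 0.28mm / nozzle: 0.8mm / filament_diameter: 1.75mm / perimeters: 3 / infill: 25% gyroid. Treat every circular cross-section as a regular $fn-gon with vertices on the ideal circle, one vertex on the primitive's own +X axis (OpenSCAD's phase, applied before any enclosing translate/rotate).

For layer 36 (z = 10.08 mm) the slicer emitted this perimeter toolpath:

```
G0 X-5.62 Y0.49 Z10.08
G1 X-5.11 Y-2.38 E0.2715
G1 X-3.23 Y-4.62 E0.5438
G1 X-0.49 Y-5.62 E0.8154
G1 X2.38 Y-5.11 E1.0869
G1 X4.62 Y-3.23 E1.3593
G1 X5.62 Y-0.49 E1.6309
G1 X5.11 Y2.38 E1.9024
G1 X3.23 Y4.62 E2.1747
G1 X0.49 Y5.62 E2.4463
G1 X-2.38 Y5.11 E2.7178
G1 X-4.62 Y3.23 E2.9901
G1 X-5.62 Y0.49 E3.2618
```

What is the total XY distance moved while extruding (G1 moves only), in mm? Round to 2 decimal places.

35.02 mm

Sum the Euclidean lengths of each G1 segment: total = 35.02 mm.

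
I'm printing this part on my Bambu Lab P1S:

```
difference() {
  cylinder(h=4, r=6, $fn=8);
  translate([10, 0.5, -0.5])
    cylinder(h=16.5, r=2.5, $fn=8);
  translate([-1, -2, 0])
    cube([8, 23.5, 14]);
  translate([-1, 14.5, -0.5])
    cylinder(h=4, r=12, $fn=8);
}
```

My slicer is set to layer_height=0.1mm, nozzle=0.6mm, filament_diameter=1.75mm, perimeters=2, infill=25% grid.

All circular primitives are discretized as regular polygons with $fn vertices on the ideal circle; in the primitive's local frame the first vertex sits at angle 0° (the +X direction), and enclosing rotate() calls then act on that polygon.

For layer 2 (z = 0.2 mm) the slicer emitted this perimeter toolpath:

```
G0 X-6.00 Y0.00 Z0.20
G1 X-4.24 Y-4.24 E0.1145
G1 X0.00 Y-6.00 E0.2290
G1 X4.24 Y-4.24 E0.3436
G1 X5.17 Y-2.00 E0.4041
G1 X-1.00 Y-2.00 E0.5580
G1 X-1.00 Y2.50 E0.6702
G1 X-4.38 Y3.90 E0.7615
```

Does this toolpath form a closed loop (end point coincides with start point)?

no

Start point (G0): (-6.00, 0.00). End point (last G1): the path does not return to the start — open.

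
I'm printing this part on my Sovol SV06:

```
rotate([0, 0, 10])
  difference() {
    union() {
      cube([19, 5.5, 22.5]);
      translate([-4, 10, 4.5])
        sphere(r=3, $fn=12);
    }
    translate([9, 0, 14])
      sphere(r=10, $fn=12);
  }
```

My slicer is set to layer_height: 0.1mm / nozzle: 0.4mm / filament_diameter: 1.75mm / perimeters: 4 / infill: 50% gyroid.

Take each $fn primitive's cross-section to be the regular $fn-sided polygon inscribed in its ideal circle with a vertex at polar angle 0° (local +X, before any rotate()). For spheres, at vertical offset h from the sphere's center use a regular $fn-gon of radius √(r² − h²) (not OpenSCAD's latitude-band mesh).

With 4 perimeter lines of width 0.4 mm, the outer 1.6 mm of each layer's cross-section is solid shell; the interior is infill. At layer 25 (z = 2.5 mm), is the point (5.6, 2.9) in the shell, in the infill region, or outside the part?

At z = 2.5 mm: the cube is present — its section is the full 19×5.5 rectangle; the r=3 sphere at (-4, 10) contributes a regular 12-gon of circumradius √(3²−2²) = 2.236; Combining (union): the 2 present regions are separate (no shared area or edge), so areas and boundary lengths simply add and each stays a separate island — 2 connected regions; the sphere at (9, 0) does not reach this height (|z−center|=11.500 > r=10); Subtracting the remaining from the first: none of the subtracted shapes is present at this height, so that combined region is unchanged — 2 connected regions; (rotated 10° about Z; rotation is an isometry so areas/perimeters/island counts are preserved). Overall, the cross-section has 2 separate islands. Undo the 10° rotation: the query point maps to (6.019, 1.884) in the un-rotated model frame. The nearest boundary edge runs (19.00, 0.00)→(0.00, 0.00); distance from the point to it = 1.88 mm. (Shell/infill is judged within the island containing the point — the largest one.) The point is inside the cross-section and 1.88 mm from the nearest boundary — more than the 1.6 mm shell width (4 × 0.4), so it's in the infill interior.

infill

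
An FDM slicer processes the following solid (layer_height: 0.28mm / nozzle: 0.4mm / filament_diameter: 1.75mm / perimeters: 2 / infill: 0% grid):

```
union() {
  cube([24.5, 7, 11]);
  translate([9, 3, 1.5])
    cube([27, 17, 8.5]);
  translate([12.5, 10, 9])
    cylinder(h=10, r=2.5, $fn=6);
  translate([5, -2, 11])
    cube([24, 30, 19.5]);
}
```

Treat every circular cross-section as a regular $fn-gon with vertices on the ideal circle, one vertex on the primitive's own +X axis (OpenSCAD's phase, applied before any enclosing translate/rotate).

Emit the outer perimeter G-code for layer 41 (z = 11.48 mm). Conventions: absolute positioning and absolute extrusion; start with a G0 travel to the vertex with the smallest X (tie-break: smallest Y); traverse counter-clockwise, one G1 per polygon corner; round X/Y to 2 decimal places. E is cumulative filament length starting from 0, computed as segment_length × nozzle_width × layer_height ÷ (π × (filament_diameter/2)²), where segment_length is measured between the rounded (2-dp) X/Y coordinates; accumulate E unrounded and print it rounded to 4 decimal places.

At z = 11.48 mm: the cube does not reach this height (z outside [0, 11]); the cube at (9, 3) is absent (z outside [1.5, 10]); the r=2.5 cylinder at (12.5, 10) gives a regular 6-gon of circumradius 2.5 (constant along its height); the 24×30 cube at (5, -2) contributes its full rectangle; Merging all regions: the r=2.5 cylinder at (12.5, 10) lies entirely inside the 24×30 cube at (5, -2), so the union is just the 24×30 cube at (5, -2) — 1 connected region. The outline is a single polygon with 4 vertices. Extrusion per mm of travel: 0.4 × 0.28 / (π × 0.875²) = 0.046564. Accumulating E over each segment gives final E = 5.0289.

G0 X5.00 Y-2.00 Z11.48
G1 X29.00 Y-2.00 E1.1175
G1 X29.00 Y28.00 E2.5145
G1 X5.00 Y28.00 E3.6320
G1 X5.00 Y-2.00 E5.0289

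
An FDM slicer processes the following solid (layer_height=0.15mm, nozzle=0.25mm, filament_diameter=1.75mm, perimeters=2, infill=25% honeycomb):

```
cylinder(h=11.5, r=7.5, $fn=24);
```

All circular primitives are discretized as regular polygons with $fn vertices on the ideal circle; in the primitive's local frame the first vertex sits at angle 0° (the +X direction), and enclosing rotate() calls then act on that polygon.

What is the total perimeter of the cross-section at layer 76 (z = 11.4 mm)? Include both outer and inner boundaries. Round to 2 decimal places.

46.99 mm

At z = 11.4 mm: the cylinder: section is a regular 24-gon, circumradius r=7.5 (perimeter = 2·24·7.500·sin(180°/24) = 46.99 mm). Overall, the cross-section is a single solid region. Total boundary length (outer) = 46.99 mm.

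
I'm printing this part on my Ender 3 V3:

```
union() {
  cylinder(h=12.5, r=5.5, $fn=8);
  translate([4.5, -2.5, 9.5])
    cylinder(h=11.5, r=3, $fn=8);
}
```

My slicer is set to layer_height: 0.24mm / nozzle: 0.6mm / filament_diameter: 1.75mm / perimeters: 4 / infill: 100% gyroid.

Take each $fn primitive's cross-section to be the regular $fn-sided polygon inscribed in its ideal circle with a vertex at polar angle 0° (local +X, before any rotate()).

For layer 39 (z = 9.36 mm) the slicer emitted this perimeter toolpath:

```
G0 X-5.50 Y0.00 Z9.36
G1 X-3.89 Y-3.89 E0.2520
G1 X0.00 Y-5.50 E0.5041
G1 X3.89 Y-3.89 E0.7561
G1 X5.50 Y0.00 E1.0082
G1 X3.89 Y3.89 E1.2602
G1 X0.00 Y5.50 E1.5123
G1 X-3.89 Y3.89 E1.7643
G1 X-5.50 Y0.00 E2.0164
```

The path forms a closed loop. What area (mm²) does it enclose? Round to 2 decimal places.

Apply the shoelace formula to the sequence of (X, Y) vertices; enclosed area = 85.58 mm².

85.58 mm²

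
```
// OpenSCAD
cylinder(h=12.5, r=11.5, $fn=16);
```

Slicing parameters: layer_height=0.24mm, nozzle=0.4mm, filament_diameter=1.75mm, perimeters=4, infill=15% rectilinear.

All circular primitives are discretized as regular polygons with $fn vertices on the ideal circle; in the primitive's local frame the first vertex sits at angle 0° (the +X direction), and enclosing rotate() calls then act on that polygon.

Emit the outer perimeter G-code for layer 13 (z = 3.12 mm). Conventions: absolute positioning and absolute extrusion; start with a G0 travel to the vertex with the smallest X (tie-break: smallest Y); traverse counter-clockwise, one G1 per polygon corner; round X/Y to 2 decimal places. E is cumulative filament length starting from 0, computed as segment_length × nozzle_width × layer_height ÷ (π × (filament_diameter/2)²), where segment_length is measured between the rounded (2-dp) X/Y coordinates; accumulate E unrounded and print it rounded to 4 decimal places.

At z = 3.12 mm: the r=11.5 cylinder contributes a regular 16-gon of circumradius 11.5. The outline is a single polygon with 16 vertices. Extrusion per mm of travel: 0.4 × 0.24 / (π × 0.875²) = 0.039912. Accumulating E over each segment gives final E = 2.8647.

G0 X-11.50 Y0.00 Z3.12
G1 X-10.62 Y-4.40 E0.1791
G1 X-8.13 Y-8.13 E0.3581
G1 X-4.40 Y-10.62 E0.5371
G1 X0.00 Y-11.50 E0.7162
G1 X4.40 Y-10.62 E0.8953
G1 X8.13 Y-8.13 E1.0743
G1 X10.62 Y-4.40 E1.2533
G1 X11.50 Y0.00 E1.4323
G1 X10.62 Y4.40 E1.6114
G1 X8.13 Y8.13 E1.7904
G1 X4.40 Y10.62 E1.9694
G1 X0.00 Y11.50 E2.1485
G1 X-4.40 Y10.62 E2.3276
G1 X-8.13 Y8.13 E2.5066
G1 X-10.62 Y4.40 E2.6856
G1 X-11.50 Y0.00 E2.8647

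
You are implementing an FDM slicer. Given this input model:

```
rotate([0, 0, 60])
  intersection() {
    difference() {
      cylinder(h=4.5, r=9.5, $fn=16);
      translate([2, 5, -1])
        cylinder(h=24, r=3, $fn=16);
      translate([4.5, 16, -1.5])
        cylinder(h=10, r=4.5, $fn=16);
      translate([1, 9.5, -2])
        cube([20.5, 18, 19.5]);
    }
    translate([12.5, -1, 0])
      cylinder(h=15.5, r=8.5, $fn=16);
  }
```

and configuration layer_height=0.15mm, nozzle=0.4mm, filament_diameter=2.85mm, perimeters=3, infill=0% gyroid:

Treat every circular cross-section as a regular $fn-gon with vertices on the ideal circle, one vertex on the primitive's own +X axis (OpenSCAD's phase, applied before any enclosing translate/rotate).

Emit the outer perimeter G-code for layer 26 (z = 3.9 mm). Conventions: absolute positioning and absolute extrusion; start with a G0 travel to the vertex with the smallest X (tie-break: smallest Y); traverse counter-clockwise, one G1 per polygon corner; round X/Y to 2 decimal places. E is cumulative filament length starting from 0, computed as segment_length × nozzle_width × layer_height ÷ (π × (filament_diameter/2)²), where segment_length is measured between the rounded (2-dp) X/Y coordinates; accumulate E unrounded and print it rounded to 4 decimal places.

At z = 3.9 mm: the r=9.5 cylinder gives a regular 16-gon of circumradius 9.5 (constant along its height); the r=3 cylinder at (2, 5) gives a regular 16-gon of circumradius 3 (constant along its height); the r=4.5 cylinder at (4.5, 16) contributes a regular 16-gon of circumradius 4.5; the 20.5×18 cube at (1, 9.5) contributes its full rectangle; Taking the first minus the rest: starting from the r=9.5 cylinder, the r=3 cylinder at (2, 5) lies wholly inside it (removes its full 27.55 mm² and its 18.73 mm outline becomes a hole wall); the r=4.5 cylinder at (4.5, 16) misses the remaining region (no effect); the 20.5×18 cube at (1, 9.5) misses the remaining region (no effect) — 1 connected region with 1 hole; the r=8.5 cylinder at (12.5, -1) contributes a regular 16-gon of circumradius 8.5; Keeping only the common overlap: the r=8.5 cylinder at (12.5, -1) partially overlaps that combined region; clipping to the common part keeps 45.27 mm² — 1 connected region; (rotated 60° about Z; rotation is an isometry so areas/perimeters/island counts are preserved). The outline is a single polygon with 10 vertices. Extrusion per mm of travel: 0.4 × 0.15 / (π × 1.425²) = 0.009405. Accumulating E over each segment gives final E = 0.2650.

G0 X-1.17 Y9.26 Z3.90
G1 X-1.09 Y8.13 E0.0107
G1 X0.37 Y5.15 E0.0419
G1 X2.87 Y2.96 E0.0731
G1 X6.01 Y1.90 E0.1043
G1 X9.20 Y2.11 E0.1344
G1 X9.18 Y2.46 E0.1377
G1 X7.54 Y5.78 E0.1725
G1 X4.75 Y8.23 E0.2074
G1 X1.24 Y9.42 E0.2423
G1 X-1.17 Y9.26 E0.2650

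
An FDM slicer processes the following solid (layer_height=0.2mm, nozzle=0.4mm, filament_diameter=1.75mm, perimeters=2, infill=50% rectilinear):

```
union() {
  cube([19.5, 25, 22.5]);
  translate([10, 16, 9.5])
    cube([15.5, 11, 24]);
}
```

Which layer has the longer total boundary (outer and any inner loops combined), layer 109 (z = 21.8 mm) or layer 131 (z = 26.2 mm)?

layer 109 (z = 21.8 mm)

Layer 109 (z = 21.8): the cube (footprint 19.5×25) is included at this height (perimeter 89.00 mm); the 15.5×11 cube at (10, 16) contributes its full rectangle (perimeter 53.00 mm); Combining (union): the regions partially overlap (shared area 85.50 mm²), so the edge portions inside another operand are dropped and the merged outline is re-measured after clipping — boundary = 105.00 mm. So its perimeter = 105.00 mm. Layer 131 (z = 26.2): the cube does not reach this height (z outside [0, 22.5]); the cube at (10, 16) (footprint 15.5×11) is included at this height (perimeter 53.00 mm); Combining (union): only the 15.5×11 cube at (10, 16) is present, so the union is just that shape — boundary = 53.00 mm. So its perimeter = 53.00 mm. Layer 109 is larger (105.00 vs 53.00 mm).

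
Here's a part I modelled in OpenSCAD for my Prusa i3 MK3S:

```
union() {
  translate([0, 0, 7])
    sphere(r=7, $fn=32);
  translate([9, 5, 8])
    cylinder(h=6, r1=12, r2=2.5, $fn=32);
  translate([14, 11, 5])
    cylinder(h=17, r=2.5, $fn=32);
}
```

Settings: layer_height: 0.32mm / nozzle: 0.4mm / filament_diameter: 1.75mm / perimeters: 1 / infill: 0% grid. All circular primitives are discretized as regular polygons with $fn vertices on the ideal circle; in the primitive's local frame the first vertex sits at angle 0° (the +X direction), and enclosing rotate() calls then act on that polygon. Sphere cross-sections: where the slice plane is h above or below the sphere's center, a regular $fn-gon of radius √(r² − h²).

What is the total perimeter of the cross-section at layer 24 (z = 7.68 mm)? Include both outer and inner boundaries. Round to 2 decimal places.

59.39 mm

At z = 7.68 mm: the r=7 sphere contributes a regular 32-gon of circumradius √(7²−0.68²) = 6.967 (perimeter = 2·32·6.967·sin(180°/32) = 43.70 mm); the cone at (9, 5) does not reach this height (z outside [8, 14]); the r=2.5 cylinder at (14, 11) gives a regular 32-gon of circumradius 2.5 (constant along its height) (perimeter = 2·32·2.500·sin(180°/32) = 15.68 mm); Taking the union: the 2 present regions are separate (no shared area or edge), so areas and boundary lengths simply add and each stays a separate island — boundary = 59.39 mm. Overall, the cross-section has 2 separate islands. Total boundary length (outer) = 59.39 mm.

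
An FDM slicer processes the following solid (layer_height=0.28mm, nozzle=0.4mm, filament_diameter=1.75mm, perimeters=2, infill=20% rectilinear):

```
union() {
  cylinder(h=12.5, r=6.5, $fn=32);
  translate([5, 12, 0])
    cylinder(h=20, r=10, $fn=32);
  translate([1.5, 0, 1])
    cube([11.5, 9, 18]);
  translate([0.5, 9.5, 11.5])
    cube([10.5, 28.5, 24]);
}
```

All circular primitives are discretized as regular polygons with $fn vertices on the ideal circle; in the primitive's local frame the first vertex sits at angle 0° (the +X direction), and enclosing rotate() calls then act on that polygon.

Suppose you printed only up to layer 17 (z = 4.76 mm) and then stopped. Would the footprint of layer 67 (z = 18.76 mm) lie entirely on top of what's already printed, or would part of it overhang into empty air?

Compare the two slices. At z = 4.76: the r=6.5 cylinder gives a regular 32-gon of circumradius 6.5 (constant along its height) (area = (32/2)·6.500²·sin(360°/32) = 131.88 mm²); the r=10 cylinder at (5, 12) contributes a regular 32-gon of circumradius 10 (area = (32/2)·10.000²·sin(360°/32) = 312.14 mm²); the cube at (1.5, 0) (footprint 11.5×9) is included at this height (area 103.50 mm²); the cube at (0.5, 9.5) is not intersected at this z (z outside [11.5, 35.5]); Merging all regions: the regions partially overlap — summed areas 547.53 mm² minus the doubly-counted overlap 103.34 mm² gives 444.18 mm² — area = 444.18 mm². At z = 18.76: the cylinder does not reach this height (z outside [0, 12.5]); the cylinder at (5, 12): section is a regular 32-gon, circumradius r=10 (area = (32/2)·10.000²·sin(360°/32) = 312.14 mm²); the cube at (1.5, 0) is present — its section is the full 11.5×9 rectangle (area 103.50 mm²); the cube at (0.5, 9.5) is present — its section is the full 10.5×28.5 rectangle (area 299.25 mm²); Merging all regions: the regions partially overlap — summed areas 714.89 mm² minus the doubly-counted overlap 195.22 mm² gives 519.67 mm² — area = 519.67 mm². Checking containment: at z = 18.76 the cross-section extends beyond the z = 4.76 cross-section by about 173.74 mm².

part overhangs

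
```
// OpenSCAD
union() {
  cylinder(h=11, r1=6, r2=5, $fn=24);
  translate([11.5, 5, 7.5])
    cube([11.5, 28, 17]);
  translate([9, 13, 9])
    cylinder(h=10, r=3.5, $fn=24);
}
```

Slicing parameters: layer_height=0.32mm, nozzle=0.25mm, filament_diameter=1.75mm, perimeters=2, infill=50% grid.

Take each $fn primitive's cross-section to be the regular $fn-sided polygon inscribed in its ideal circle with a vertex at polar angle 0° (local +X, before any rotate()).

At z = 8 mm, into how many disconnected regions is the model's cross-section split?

At z = 8 mm: the cone: at t=0.727 of its height the radius interpolates to r₁+(r₂−r₁)t = 5.273, giving a regular 24-gon of that circumradius; the 11.5×28 cube at (11.5, 5) contributes its full rectangle; the cylinder at (9, 13) is not intersected at this z (z outside [9, 19]); Taking the union: the 2 present regions are separate (no shared area or edge), so areas and boundary lengths simply add and each stays a separate island — 2 connected regions. The result has 2 disconnected regions.

2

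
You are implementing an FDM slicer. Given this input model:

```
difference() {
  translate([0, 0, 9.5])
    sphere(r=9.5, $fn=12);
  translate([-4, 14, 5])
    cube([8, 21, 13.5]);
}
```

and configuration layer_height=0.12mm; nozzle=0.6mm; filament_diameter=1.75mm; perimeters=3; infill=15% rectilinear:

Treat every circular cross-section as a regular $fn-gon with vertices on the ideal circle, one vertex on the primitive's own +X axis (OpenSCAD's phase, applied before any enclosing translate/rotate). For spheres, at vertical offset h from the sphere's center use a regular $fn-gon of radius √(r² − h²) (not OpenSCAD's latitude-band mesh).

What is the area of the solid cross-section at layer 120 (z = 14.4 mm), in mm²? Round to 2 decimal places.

198.72 mm²

At z = 14.4 mm: the sphere: section is a regular 12-gon, circumradius = √(r²−h²) = √(9.5²−4.9²) = 8.139 (area = (12/2)·8.139²·sin(360°/12) = 198.72 mm²); the 8×21 cube at (-4, 14) contributes its full rectangle (area 168.00 mm²); After the difference (first − rest): starting from the r=9.5 sphere (198.72 mm²), the 8×21 cube at (-4, 14) misses the remaining region (no effect) — area = 198.72 mm². Overall, the cross-section is a single solid region. Net area = 198.72 mm².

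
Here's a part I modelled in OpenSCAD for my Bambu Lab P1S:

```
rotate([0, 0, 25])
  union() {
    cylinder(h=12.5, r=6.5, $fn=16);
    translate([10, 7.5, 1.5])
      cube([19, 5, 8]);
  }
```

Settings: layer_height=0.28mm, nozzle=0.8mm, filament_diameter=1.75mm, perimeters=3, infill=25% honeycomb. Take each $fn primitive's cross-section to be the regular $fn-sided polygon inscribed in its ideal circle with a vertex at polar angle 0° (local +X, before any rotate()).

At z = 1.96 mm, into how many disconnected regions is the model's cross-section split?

At z = 1.96 mm: the cylinder: section is a regular 16-gon, circumradius r=6.5; the 19×5 cube at (10, 7.5) contributes its full rectangle; Merging all regions: the 2 present regions are separate (no shared area or edge), so areas and boundary lengths simply add and each stays a separate island — 2 connected regions; (rotated 25° about Z; rotation is an isometry so areas/perimeters/island counts are preserved). The result has 2 disconnected regions.

2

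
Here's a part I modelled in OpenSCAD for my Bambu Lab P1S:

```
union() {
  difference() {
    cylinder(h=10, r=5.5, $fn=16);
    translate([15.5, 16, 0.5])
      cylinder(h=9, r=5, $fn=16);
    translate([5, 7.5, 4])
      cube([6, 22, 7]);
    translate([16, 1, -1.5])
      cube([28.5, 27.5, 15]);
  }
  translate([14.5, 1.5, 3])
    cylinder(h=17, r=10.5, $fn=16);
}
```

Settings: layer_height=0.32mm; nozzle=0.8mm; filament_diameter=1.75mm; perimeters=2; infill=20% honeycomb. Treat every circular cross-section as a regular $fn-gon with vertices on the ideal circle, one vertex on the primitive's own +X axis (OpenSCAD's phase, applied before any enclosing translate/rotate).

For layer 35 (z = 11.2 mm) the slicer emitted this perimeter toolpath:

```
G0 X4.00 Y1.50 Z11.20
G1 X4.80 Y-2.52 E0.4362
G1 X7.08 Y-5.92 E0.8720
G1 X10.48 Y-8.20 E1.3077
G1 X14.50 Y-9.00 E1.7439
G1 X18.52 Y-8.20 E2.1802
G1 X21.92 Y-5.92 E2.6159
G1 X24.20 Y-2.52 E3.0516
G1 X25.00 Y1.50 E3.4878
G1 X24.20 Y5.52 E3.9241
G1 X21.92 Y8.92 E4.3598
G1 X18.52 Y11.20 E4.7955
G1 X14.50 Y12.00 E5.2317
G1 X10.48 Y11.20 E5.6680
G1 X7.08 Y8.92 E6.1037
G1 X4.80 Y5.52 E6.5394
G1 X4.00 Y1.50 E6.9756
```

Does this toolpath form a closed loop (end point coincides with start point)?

Start point (G0): (4.00, 1.50). End point (last G1): the path returns to the start — closed.

yes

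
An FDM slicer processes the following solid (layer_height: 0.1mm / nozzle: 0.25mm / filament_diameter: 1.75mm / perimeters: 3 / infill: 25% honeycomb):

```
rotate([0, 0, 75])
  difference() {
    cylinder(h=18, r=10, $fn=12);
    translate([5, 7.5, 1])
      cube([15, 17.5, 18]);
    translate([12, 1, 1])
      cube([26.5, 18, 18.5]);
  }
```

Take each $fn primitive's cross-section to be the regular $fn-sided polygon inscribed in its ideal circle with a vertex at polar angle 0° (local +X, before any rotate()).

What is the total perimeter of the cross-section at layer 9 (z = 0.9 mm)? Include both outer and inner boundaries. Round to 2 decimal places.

62.12 mm

At z = 0.9 mm: the cylinder: section is a regular 12-gon, circumradius r=10 (perimeter = 2·12·10.000·sin(180°/12) = 62.12 mm); the cube at (5, 7.5) does not reach this height (z outside [1, 19]); the cube at (12, 1) does not reach this height (z outside [1, 19.5]); Subtracting the remaining from the first: none of the subtracted shapes is present at this height, so the r=10 cylinder is unchanged — boundary = 62.12 mm; (rotated 75° about Z; rotation is an isometry so areas/perimeters/island counts are preserved). Overall, the cross-section is a single solid region. Total boundary length (outer) = 62.12 mm.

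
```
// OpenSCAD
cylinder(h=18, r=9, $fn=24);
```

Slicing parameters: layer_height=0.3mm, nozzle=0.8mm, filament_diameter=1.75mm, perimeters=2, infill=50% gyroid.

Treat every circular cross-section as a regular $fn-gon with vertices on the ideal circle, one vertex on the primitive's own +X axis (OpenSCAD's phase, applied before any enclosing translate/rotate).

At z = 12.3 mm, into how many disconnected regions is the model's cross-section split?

1

At z = 12.3 mm: the r=9 cylinder gives a regular 24-gon of circumradius 9 (constant along its height). The result has 1 disconnected region.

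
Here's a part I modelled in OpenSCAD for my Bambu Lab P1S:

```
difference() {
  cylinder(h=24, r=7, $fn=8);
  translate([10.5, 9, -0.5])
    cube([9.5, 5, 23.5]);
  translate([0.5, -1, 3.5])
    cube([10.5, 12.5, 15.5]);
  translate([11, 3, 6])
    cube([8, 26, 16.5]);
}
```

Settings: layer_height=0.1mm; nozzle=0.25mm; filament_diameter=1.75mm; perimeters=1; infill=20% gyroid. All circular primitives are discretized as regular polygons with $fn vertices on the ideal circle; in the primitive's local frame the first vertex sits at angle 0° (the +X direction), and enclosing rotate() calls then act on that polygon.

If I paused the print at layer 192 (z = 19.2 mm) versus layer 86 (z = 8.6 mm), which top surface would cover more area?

Layer 192 (z = 19.2): the r=7 cylinder gives a regular 8-gon of circumradius 7 (constant along its height) (area = (8/2)·7.000²·sin(360°/8) = 138.59 mm²); the 9.5×5 cube at (10.5, 9) contributes its full rectangle (area 47.50 mm²); the cube at (0.5, -1) is not intersected at this z (z outside [3.5, 19]); the 8×26 cube at (11, 3) contributes its full rectangle (area 208.00 mm²); After the difference (first − rest): starting from the r=7 cylinder (138.59 mm²), the 9.5×5 cube at (10.5, 9) misses the remaining region (no effect); the 8×26 cube at (11, 3) misses the remaining region (no effect) — area = 138.59 mm². So its area = 138.59 mm². Layer 86 (z = 8.6): the r=7 cylinder contributes a regular 8-gon of circumradius 7 (area = (8/2)·7.000²·sin(360°/8) = 138.59 mm²); the cube at (10.5, 9) is present — its section is the full 9.5×5 rectangle (area 47.50 mm²); the cube at (0.5, -1) (footprint 10.5×12.5) is included at this height (area 131.25 mm²); the cube at (11, 3) is present — its section is the full 8×26 rectangle (area 208.00 mm²); Taking the first minus the rest: starting from the r=7 cylinder (138.59 mm²), the 9.5×5 cube at (10.5, 9) misses the remaining region (no effect); the 10.5×12.5 cube at (0.5, -1) partially overlaps it — only the 37.49 mm² overlap (of its 131.25 mm²) is removed, clipping the outline; the 8×26 cube at (11, 3) misses the remaining region (no effect) — area = 101.10 mm². So its area = 101.10 mm². Layer 192 is larger (138.59 vs 101.10 mm²).

layer 192 (z = 19.2 mm)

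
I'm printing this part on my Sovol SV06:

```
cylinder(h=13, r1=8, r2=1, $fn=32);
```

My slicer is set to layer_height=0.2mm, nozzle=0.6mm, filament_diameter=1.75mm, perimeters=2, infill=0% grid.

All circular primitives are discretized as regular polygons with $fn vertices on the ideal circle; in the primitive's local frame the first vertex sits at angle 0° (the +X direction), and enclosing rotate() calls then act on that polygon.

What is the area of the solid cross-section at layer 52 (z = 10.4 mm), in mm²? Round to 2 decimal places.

17.98 mm²

At z = 10.4 mm: the cone (r1=8→r2=1) has section circumradius 2.400 here — a regular 32-gon (area = (32/2)·2.400²·sin(360°/32) = 17.98 mm²). Overall, the cross-section is a single solid region. Net area = 17.98 mm².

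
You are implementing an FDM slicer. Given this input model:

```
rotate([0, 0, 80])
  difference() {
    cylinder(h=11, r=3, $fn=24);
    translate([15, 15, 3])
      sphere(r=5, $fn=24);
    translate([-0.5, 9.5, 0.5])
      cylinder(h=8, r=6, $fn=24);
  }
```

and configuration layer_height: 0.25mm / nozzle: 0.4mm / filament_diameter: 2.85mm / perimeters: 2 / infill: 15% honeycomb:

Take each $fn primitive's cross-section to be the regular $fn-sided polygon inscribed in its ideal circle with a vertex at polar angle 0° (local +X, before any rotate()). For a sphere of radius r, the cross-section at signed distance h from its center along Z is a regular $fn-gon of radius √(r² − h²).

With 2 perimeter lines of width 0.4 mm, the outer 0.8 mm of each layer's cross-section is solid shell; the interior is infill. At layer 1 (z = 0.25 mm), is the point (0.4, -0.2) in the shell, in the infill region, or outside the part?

At z = 0.25 mm: the cylinder: section is a regular 24-gon, circumradius r=3; the r=5 sphere at (15, 15) contributes a regular 24-gon of circumradius √(5²−2.75²) = 4.176; the cylinder at (-0.5, 9.5) is not intersected at this z (z outside [0.5, 8.5]); Subtracting the remaining from the first: starting from the r=3 cylinder, the r=5 sphere at (15, 15) misses the remaining region (no effect) — 1 connected region; (rotated 80° about Z; rotation is an isometry so areas/perimeters/island counts are preserved). Overall, the cross-section is a single solid region. Undo the 80° rotation: the query point maps to (-0.128, -0.429) in the un-rotated model frame. The nearest boundary edge runs (-0.78, -2.90)→(-1.50, -2.60); distance from the point to it = 2.53 mm. The point is inside the cross-section and 2.53 mm from the nearest boundary — more than the 0.8 mm shell width (2 × 0.4), so it's in the infill interior.

infill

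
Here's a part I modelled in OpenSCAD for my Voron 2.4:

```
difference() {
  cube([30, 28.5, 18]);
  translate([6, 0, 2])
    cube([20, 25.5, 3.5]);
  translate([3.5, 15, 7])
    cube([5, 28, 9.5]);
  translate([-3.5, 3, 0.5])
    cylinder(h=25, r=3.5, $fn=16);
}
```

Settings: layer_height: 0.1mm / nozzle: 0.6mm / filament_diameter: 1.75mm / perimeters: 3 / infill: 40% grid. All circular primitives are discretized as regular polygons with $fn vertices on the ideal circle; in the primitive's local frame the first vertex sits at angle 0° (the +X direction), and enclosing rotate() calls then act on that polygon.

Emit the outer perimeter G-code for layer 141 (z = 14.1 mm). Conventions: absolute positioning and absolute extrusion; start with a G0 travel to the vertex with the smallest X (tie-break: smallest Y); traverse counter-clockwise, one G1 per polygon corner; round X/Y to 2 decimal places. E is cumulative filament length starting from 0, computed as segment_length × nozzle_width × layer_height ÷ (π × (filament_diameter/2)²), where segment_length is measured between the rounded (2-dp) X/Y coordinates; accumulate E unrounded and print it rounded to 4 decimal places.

G0 X0.00 Y0.00 Z14.10
G1 X30.00 Y0.00 E0.7484
G1 X30.00 Y28.50 E1.4593
G1 X8.50 Y28.50 E1.9956
G1 X8.50 Y15.00 E2.3324
G1 X3.50 Y15.00 E2.4571
G1 X3.50 Y28.50 E2.7939
G1 X0.00 Y28.50 E2.8812
G1 X0.00 Y0.00 E3.5921

At z = 14.1 mm: the cube (footprint 30×28.5) is included at this height; the cube at (6, 0) is absent (z outside [2, 5.5]); the 5×28 cube at (3.5, 15) contributes its full rectangle; the r=3.5 cylinder at (-3.5, 3) gives a regular 16-gon of circumradius 3.5 (constant along its height); After the difference (first − rest): starting from the 30×28.5 cube, the 5×28 cube at (3.5, 15) partially overlaps it — only the 67.50 mm² overlap (of its 140.00 mm²) is removed, clipping the outline; the r=3.5 cylinder at (-3.5, 3) misses the remaining region (no effect) — 1 connected region. The outline is a single polygon with 8 vertices. Extrusion per mm of travel: 0.6 × 0.1 / (π × 0.875²) = 0.024945. Accumulating E over each segment gives final E = 3.5921.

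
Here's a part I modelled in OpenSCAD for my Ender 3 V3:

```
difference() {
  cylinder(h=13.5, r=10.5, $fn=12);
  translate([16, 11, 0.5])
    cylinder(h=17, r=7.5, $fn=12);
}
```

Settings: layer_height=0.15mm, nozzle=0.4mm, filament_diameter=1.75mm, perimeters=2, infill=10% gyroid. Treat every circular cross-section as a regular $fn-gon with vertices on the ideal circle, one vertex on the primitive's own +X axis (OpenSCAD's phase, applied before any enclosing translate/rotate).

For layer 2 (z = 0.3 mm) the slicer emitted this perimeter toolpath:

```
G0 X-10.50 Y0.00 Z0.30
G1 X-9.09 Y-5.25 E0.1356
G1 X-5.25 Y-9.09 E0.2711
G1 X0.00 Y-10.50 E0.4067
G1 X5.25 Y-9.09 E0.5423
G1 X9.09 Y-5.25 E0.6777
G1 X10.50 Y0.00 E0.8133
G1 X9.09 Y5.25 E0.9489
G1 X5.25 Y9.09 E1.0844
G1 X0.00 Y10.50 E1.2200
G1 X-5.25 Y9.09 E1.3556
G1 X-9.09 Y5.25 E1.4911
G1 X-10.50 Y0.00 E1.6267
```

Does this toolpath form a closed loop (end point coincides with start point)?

yes

Start point (G0): (-10.50, 0.00). End point (last G1): the path returns to the start — closed.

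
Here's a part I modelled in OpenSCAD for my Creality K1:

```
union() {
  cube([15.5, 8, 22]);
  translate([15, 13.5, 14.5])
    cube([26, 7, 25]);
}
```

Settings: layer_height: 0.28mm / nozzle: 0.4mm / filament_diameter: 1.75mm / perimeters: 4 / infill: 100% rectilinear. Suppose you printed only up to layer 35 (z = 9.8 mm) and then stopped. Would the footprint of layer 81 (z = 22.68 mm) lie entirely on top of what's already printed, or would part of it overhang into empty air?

part overhangs

Compare the two slices. At z = 9.8: the cube is present — its section is the full 15.5×8 rectangle (area 124.00 mm²); the cube at (15, 13.5) is not intersected at this z (z outside [14.5, 39.5]); Taking the union: only the 15.5×8 cube is present, so the union is just that shape — area = 124.00 mm². At z = 22.68: the cube does not reach this height (z outside [0, 22]); the cube at (15, 13.5) is present — its section is the full 26×7 rectangle (area 182.00 mm²); Taking the union: only the 26×7 cube at (15, 13.5) is present, so the union is just that shape — area = 182.00 mm². Checking containment: at z = 22.68 the cross-section extends beyond the z = 9.8 cross-section by about 182.00 mm².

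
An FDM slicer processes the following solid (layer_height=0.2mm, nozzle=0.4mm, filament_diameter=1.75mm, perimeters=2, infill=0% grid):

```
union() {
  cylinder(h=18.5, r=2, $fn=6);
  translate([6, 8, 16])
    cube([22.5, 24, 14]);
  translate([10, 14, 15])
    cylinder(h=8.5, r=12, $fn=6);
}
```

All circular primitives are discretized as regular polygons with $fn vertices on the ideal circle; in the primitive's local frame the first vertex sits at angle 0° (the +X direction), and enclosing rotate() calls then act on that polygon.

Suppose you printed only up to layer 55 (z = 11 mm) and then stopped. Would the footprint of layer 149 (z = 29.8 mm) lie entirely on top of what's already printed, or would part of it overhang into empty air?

Compare the two slices. At z = 11: the r=2 cylinder gives a regular 6-gon of circumradius 2 (constant along its height) (area = (6/2)·2.000²·sin(360°/6) = 10.39 mm²); the cube at (6, 8) is absent (z outside [16, 30]); the cylinder at (10, 14) is not intersected at this z (z outside [15, 23.5]); Taking the union: only the r=2 cylinder is present, so the union is just that shape — area = 10.39 mm². At z = 29.8: the cylinder is not intersected at this z (z outside [0, 18.5]); the 22.5×24 cube at (6, 8) contributes its full rectangle (area 540.00 mm²); the cylinder at (10, 14) is absent (z outside [15, 23.5]); Taking the union: only the 22.5×24 cube at (6, 8) is present, so the union is just that shape — area = 540.00 mm². Checking containment: at z = 29.8 the cross-section extends beyond the z = 11 cross-section by about 540.00 mm².

part overhangs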